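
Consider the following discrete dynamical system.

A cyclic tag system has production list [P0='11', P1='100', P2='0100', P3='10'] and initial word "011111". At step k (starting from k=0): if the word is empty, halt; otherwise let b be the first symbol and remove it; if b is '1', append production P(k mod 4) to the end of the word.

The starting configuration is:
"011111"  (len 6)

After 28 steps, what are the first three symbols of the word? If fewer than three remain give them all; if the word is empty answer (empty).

gen 0: "011111"  (len 6)
gen 1: "11111"  (len 5)
gen 2: "1111100"  (len 7)
gen 3: "1111000100"  (len 10)
gen 4: "11100010010"  (len 11)
gen 5: "110001001011"  (len 12)
gen 6: "10001001011100"  (len 14)
gen 7: "00010010111000100"  (len 17)
gen 8: "0010010111000100"  (len 16)
gen 9: "010010111000100"  (len 15)
gen 10: "10010111000100"  (len 14)
gen 11: "00101110001000100"  (len 17)
gen 12: "0101110001000100"  (len 16)
gen 13: "101110001000100"  (len 15)
gen 14: "01110001000100100"  (len 17)
gen 15: "1110001000100100"  (len 16)
gen 16: "11000100010010010"  (len 17)
gen 17: "100010001001001011"  (len 18)
gen 18: "00010001001001011100"  (len 20)
gen 19: "0010001001001011100"  (len 19)
gen 20: "010001001001011100"  (len 18)
gen 21: "10001001001011100"  (len 17)
gen 22: "0001001001011100100"  (len 19)
gen 23: "001001001011100100"  (len 18)
gen 24: "01001001011100100"  (len 17)
gen 25: "1001001011100100"  (len 16)
gen 26: "001001011100100100"  (len 18)
gen 27: "01001011100100100"  (len 17)
gen 28: "1001011100100100"  (len 16)

100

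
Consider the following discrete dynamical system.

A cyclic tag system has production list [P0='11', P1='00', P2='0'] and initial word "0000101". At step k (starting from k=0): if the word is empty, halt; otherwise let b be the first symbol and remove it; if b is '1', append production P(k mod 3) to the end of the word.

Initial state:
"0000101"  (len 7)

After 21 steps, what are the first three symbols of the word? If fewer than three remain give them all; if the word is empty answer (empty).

(empty)

gen 0: "0000101"  (len 7)
gen 1: "000101"  (len 6)
gen 2: "00101"  (len 5)
gen 3: "0101"  (len 4)
gen 4: "101"  (len 3)
gen 5: "0100"  (len 4)
gen 6: "100"  (len 3)
gen 7: "0011"  (len 4)
gen 8: "011"  (len 3)
gen 9: "11"  (len 2)
gen 10: "111"  (len 3)
gen 11: "1100"  (len 4)
gen 12: "1000"  (len 4)
gen 13: "00011"  (len 5)
gen 14: "0011"  (len 4)
gen 15: "011"  (len 3)
gen 16: "11"  (len 2)
gen 17: "100"  (len 3)
gen 18: "000"  (len 3)
gen 19: "00"  (len 2)
gen 20: "0"  (len 1)
gen 21: (halted — word empty)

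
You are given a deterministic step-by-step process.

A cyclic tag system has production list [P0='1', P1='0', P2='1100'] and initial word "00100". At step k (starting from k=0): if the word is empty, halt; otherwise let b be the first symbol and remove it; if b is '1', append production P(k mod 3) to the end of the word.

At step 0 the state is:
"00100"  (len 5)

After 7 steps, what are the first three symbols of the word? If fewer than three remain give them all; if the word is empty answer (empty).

001

[0] "00100"  (len 5)
[1] "0100"  (len 4)
[2] "100"  (len 3)
[3] "001100"  (len 6)
[4] "01100"  (len 5)
[5] "1100"  (len 4)
[6] "1001100"  (len 7)
[7] "0011001"  (len 7)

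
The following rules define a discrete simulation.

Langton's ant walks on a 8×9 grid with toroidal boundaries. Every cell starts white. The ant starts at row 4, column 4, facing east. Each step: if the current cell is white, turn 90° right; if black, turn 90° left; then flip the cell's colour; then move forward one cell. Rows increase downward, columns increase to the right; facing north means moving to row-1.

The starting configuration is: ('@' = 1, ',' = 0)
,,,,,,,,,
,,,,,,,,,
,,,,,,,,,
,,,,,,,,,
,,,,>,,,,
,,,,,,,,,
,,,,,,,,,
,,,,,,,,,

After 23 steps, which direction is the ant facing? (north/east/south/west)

south

t=0: ,,,,,,,,,
,,,,,,,,,
,,,,,,,,,
,,,,,,,,,
,,,,>,,,,
,,,,,,,,,
,,,,,,,,,
,,,,,,,,,
t=1: ,,,,,,,,,
,,,,,,,,,
,,,,,,,,,
,,,,,,,,,
,,,,@,,,,
,,,,v,,,,
,,,,,,,,,
,,,,,,,,,
t=2: ,,,,,,,,,
,,,,,,,,,
,,,,,,,,,
,,,,,,,,,
,,,,@,,,,
,,,<@,,,,
,,,,,,,,,
,,,,,,,,,
t=3: ,,,,,,,,,
,,,,,,,,,
,,,,,,,,,
,,,,,,,,,
,,,^@,,,,
,,,@@,,,,
,,,,,,,,,
,,,,,,,,,
t=4: ,,,,,,,,,
,,,,,,,,,
,,,,,,,,,
,,,,,,,,,
,,,@>,,,,
,,,@@,,,,
,,,,,,,,,
,,,,,,,,,
t=5: ,,,,,,,,,
,,,,,,,,,
,,,,,,,,,
,,,,^,,,,
,,,@,,,,,
,,,@@,,,,
,,,,,,,,,
,,,,,,,,,
t=6: ,,,,,,,,,
,,,,,,,,,
,,,,,,,,,
,,,,@>,,,
,,,@,,,,,
,,,@@,,,,
,,,,,,,,,
,,,,,,,,,
t=7: ,,,,,,,,,
,,,,,,,,,
,,,,,,,,,
,,,,@@,,,
,,,@,v,,,
,,,@@,,,,
,,,,,,,,,
,,,,,,,,,
t=8: ,,,,,,,,,
,,,,,,,,,
,,,,,,,,,
,,,,@@,,,
,,,@<@,,,
,,,@@,,,,
,,,,,,,,,
,,,,,,,,,
t=9: ,,,,,,,,,
,,,,,,,,,
,,,,,,,,,
,,,,^@,,,
,,,@@@,,,
,,,@@,,,,
,,,,,,,,,
,,,,,,,,,
t=10: ,,,,,,,,,
,,,,,,,,,
,,,,,,,,,
,,,<,@,,,
,,,@@@,,,
,,,@@,,,,
,,,,,,,,,
,,,,,,,,,
t=11: ,,,,,,,,,
,,,,,,,,,
,,,^,,,,,
,,,@,@,,,
,,,@@@,,,
,,,@@,,,,
,,,,,,,,,
,,,,,,,,,
t=12: ,,,,,,,,,
,,,,,,,,,
,,,@>,,,,
,,,@,@,,,
,,,@@@,,,
,,,@@,,,,
,,,,,,,,,
,,,,,,,,,
t=13: ,,,,,,,,,
,,,,,,,,,
,,,@@,,,,
,,,@v@,,,
,,,@@@,,,
,,,@@,,,,
,,,,,,,,,
,,,,,,,,,
t=14: ,,,,,,,,,
,,,,,,,,,
,,,@@,,,,
,,,<@@,,,
,,,@@@,,,
,,,@@,,,,
,,,,,,,,,
,,,,,,,,,
t=15: ,,,,,,,,,
,,,,,,,,,
,,,@@,,,,
,,,,@@,,,
,,,v@@,,,
,,,@@,,,,
,,,,,,,,,
,,,,,,,,,
t=16: ,,,,,,,,,
,,,,,,,,,
,,,@@,,,,
,,,,@@,,,
,,,,>@,,,
,,,@@,,,,
,,,,,,,,,
,,,,,,,,,
t=17: ,,,,,,,,,
,,,,,,,,,
,,,@@,,,,
,,,,^@,,,
,,,,,@,,,
,,,@@,,,,
,,,,,,,,,
,,,,,,,,,
t=18: ,,,,,,,,,
,,,,,,,,,
,,,@@,,,,
,,,<,@,,,
,,,,,@,,,
,,,@@,,,,
,,,,,,,,,
,,,,,,,,,
t=19: ,,,,,,,,,
,,,,,,,,,
,,,^@,,,,
,,,@,@,,,
,,,,,@,,,
,,,@@,,,,
,,,,,,,,,
,,,,,,,,,
t=20: ,,,,,,,,,
,,,,,,,,,
,,<,@,,,,
,,,@,@,,,
,,,,,@,,,
,,,@@,,,,
,,,,,,,,,
,,,,,,,,,
t=21: ,,,,,,,,,
,,^,,,,,,
,,@,@,,,,
,,,@,@,,,
,,,,,@,,,
,,,@@,,,,
,,,,,,,,,
,,,,,,,,,
t=22: ,,,,,,,,,
,,@>,,,,,
,,@,@,,,,
,,,@,@,,,
,,,,,@,,,
,,,@@,,,,
,,,,,,,,,
,,,,,,,,,
t=23: ,,,,,,,,,
,,@@,,,,,
,,@v@,,,,
,,,@,@,,,
,,,,,@,,,
,,,@@,,,,
,,,,,,,,,
,,,,,,,,,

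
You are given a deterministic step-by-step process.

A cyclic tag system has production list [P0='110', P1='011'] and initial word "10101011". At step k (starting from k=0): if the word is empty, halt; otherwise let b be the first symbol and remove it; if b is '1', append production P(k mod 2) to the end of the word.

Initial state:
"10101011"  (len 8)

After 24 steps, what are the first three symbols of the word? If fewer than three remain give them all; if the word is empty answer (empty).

100

t=0: "10101011"  (len 8)
t=1: "0101011110"  (len 10)
t=2: "101011110"  (len 9)
t=3: "01011110110"  (len 11)
t=4: "1011110110"  (len 10)
t=5: "011110110110"  (len 12)
t=6: "11110110110"  (len 11)
t=7: "1110110110110"  (len 13)
t=8: "110110110110011"  (len 15)
t=9: "10110110110011110"  (len 17)
t=10: "0110110110011110011"  (len 19)
t=11: "110110110011110011"  (len 18)
t=12: "10110110011110011011"  (len 20)
t=13: "0110110011110011011110"  (len 22)
t=14: "110110011110011011110"  (len 21)
t=15: "10110011110011011110110"  (len 23)
t=16: "0110011110011011110110011"  (len 25)
t=17: "110011110011011110110011"  (len 24)
t=18: "10011110011011110110011011"  (len 26)
t=19: "0011110011011110110011011110"  (len 28)
t=20: "011110011011110110011011110"  (len 27)
t=21: "11110011011110110011011110"  (len 26)
t=22: "1110011011110110011011110011"  (len 28)
t=23: "110011011110110011011110011110"  (len 30)
t=24: "10011011110110011011110011110011"  (len 32)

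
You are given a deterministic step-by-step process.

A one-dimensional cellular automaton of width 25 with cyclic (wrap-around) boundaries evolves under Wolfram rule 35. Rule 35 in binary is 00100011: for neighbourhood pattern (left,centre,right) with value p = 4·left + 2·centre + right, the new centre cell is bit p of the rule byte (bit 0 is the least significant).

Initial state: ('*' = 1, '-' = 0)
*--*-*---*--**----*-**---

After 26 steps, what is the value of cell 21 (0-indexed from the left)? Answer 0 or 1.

t=0: *--*-*---*--**----*-**---
t=1: --*-*--**--*---***-*---**
t=2: -*-*--*---*--**---*--**--
t=3: *-*--*--**--*---**--*---*
t=4: -*--*--*---*--**---*--**-
t=5: *--*--*--**--*---**--*---
t=6: --*--*--*---*--**---*--**
t=7: -*--*--*--**--*---**--*--
t=8: *--*--*--*---*--**---*--*
t=9: --*--*--*--**--*---**--*-
t=10: **--*--*--*---*--**---*--
t=11: ---*--*--*--**--*---**--*
t=12: -**--*--*--*---*--**---*-
t=13: *---*--*--*--**--*---**--
t=14: --**--*--*--*---*--**---*
t=15: -*---*--*--*--**--*---**-
t=16: *--**--*--*--*---*--**---
t=17: --*---*--*--*--**--*---**
t=18: -*--**--*--*--*---*--**--
t=19: *--*---*--*--*--**--*---*
t=20: --*--**--*--*--*---*--**-
t=21: **--*---*--*--*--**--*---
t=22: ---*--**--*--*--*---*--**
t=23: -**--*---*--*--*--**--*--
t=24: *---*--**--*--*--*---*--*
t=25: --**--*---*--*--*--**--*-
t=26: **---*--**--*--*--*---*--

0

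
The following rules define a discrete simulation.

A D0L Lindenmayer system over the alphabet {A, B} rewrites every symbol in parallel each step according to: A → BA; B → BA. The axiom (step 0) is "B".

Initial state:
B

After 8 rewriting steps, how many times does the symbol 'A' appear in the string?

step 0: B
step 1: BA
step 2: BABA
step 3: BABABABA
step 4: BABABABABABABABA
step 5: BABABABABABABABABABABABABABABABA
step 6: BABABABABABABABABABABABABABABABABABABABABABABABABABABABABABABABA
step 7: BABABABABABABABABABABABABABABABABABABABABABABABABABABABABA…BABABABABABABABABABABABABABABABABABABABABABABABABABABABABA  (len 128)
step 8: BABABABABABABABABABABABABABABABABABABABABABABABABABABABABA…BABABABABABABABABABABABABABABABABABABABABABABABABABABABABA  (len 256)

128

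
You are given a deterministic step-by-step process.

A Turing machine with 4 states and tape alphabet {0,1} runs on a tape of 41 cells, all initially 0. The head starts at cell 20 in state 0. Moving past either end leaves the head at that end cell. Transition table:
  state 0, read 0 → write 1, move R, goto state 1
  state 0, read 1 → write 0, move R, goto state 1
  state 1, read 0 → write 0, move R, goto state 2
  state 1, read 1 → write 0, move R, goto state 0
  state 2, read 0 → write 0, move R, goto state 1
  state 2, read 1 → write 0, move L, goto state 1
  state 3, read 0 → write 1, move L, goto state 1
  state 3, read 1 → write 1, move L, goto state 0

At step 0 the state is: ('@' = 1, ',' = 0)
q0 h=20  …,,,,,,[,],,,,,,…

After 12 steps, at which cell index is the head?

gen 0: q0 h=20  …,,,,,,[,],,,,,,…
gen 1: q1 h=21  …,,,,,@[,],,,,,,…
gen 2: q2 h=22  …,,,,@,[,],,,,,,…
gen 3: q1 h=23  …,,,@,,[,],,,,,,…
gen 4: q2 h=24  …,,@,,,[,],,,,,,…
gen 5: q1 h=25  …,@,,,,[,],,,,,,…
gen 6: q2 h=26  …@,,,,,[,],,,,,,…
gen 7: q1 h=27  …,,,,,,[,],,,,,,…
gen 8: q2 h=28  …,,,,,,[,],,,,,,…
gen 9: q1 h=29  …,,,,,,[,],,,,,,…
gen 10: q2 h=30  …,,,,,,[,],,,,,,…
gen 11: q1 h=31  …,,,,,,[,],,,,,,…
gen 12: q2 h=32  …,,,,,,[,],,,,,,…

32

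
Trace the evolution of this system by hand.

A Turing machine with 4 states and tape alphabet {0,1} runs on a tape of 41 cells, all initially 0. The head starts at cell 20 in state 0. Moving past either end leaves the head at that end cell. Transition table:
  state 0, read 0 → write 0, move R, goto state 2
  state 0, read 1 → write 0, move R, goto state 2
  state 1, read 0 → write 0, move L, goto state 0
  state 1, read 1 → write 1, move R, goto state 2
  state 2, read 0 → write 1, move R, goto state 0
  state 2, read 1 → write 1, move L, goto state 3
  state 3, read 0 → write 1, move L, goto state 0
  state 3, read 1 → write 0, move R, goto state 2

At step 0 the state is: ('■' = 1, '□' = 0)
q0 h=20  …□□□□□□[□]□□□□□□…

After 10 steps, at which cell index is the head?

k=0  q0 h=20  …□□□□□□[□]□□□□□□…
k=1  q2 h=21  …□□□□□□[□]□□□□□□…
k=2  q0 h=22  …□□□□□■[□]□□□□□□…
k=3  q2 h=23  …□□□□■□[□]□□□□□□…
k=4  q0 h=24  …□□□■□■[□]□□□□□□…
k=5  q2 h=25  …□□■□■□[□]□□□□□□…
k=6  q0 h=26  …□■□■□■[□]□□□□□□…
k=7  q2 h=27  …■□■□■□[□]□□□□□□…
k=8  q0 h=28  …□■□■□■[□]□□□□□□…
k=9  q2 h=29  …■□■□■□[□]□□□□□□…
k=10  q0 h=30  …□■□■□■[□]□□□□□□…

30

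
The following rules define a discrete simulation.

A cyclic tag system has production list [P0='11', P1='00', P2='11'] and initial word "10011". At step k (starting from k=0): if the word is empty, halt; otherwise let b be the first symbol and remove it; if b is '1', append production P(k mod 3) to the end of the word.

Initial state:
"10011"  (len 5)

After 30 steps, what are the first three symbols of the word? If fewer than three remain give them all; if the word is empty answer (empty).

100

0) "10011"  (len 5)
1) "001111"  (len 6)
2) "01111"  (len 5)
3) "1111"  (len 4)
4) "11111"  (len 5)
5) "111100"  (len 6)
6) "1110011"  (len 7)
7) "11001111"  (len 8)
8) "100111100"  (len 9)
9) "0011110011"  (len 10)
10) "011110011"  (len 9)
11) "11110011"  (len 8)
12) "111001111"  (len 9)
13) "1100111111"  (len 10)
14) "10011111100"  (len 11)
15) "001111110011"  (len 12)
16) "01111110011"  (len 11)
17) "1111110011"  (len 10)
18) "11111001111"  (len 11)
19) "111100111111"  (len 12)
20) "1110011111100"  (len 13)
21) "11001111110011"  (len 14)
22) "100111111001111"  (len 15)
23) "0011111100111100"  (len 16)
24) "011111100111100"  (len 15)
25) "11111100111100"  (len 14)
26) "111110011110000"  (len 15)
27) "1111001111000011"  (len 16)
28) "11100111100001111"  (len 17)
29) "110011110000111100"  (len 18)
30) "1001111000011110011"  (len 19)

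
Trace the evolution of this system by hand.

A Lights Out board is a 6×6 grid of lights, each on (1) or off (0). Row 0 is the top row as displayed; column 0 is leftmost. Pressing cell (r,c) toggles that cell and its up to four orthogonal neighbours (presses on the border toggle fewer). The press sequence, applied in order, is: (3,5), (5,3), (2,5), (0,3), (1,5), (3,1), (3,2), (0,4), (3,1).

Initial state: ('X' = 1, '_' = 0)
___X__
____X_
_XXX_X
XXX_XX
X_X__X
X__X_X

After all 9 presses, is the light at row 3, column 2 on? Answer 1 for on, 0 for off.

0

gen 0: ___X__
____X_
_XXX_X
XXX_XX
X_X__X
X__X_X
gen 1: ___X__
____X_
_XXX__
XXX___
X_X___
X__X_X
gen 2: ___X__
____X_
_XXX__
XXX___
X_XX__
X_X_XX
gen 3: ___X__
____XX
_XXXXX
XXX__X
X_XX__
X_X_XX
gen 4: __X_X_
___XXX
_XXXXX
XXX__X
X_XX__
X_X_XX
gen 5: __X_XX
___X__
_XXXX_
XXX__X
X_XX__
X_X_XX
gen 6: __X_XX
___X__
__XXX_
_____X
XXXX__
X_X_XX
gen 7: __X_XX
___X__
___XX_
_XXX_X
XX_X__
X_X_XX
gen 8: __XX__
___XX_
___XX_
_XXX_X
XX_X__
X_X_XX
gen 9: __XX__
___XX_
_X_XX_
X__X_X
X__X__
X_X_XX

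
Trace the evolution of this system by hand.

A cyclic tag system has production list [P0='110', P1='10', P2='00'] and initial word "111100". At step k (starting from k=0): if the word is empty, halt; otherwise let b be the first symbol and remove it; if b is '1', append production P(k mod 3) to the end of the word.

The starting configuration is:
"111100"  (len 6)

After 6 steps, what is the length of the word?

k=0  "111100"  (len 6)
k=1  "11100110"  (len 8)
k=2  "110011010"  (len 9)
k=3  "1001101000"  (len 10)
k=4  "001101000110"  (len 12)
k=5  "01101000110"  (len 11)
k=6  "1101000110"  (len 10)

10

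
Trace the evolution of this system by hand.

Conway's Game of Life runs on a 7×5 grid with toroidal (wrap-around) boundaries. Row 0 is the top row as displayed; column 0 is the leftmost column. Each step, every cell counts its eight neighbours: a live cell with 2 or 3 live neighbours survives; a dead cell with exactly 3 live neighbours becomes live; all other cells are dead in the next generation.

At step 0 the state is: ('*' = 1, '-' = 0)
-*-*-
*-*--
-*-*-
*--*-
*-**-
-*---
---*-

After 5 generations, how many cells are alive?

15

t=0: -*-*-
*-*--
-*-*-
*--*-
*-**-
-*---
---*-
t=1: -*-**
*--**
**-*-
*--*-
*-**-
-*-**
-----
t=2: --**-
-----
-*-*-
*--*-
*----
**-**
-----
t=3: -----
---*-
--*-*
***--
--**-
**--*
**---
t=4: -----
---*-
*-*-*
*---*
---*-
---**
-*--*
t=5: -----
---**
**---
**---
*--*-
*-***
*--**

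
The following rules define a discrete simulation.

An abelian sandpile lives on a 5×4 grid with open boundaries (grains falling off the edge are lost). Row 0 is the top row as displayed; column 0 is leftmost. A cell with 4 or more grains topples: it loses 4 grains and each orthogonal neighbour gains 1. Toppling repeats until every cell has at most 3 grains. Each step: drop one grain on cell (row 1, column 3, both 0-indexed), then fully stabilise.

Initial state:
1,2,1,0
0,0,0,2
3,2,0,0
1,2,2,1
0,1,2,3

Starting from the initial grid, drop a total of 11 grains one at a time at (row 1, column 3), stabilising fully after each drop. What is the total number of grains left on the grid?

gen 0: 1,2,1,0
0,0,0,2
3,2,0,0
1,2,2,1
0,1,2,3
gen 1: 1,2,1,0
0,0,0,3
3,2,0,0
1,2,2,1
0,1,2,3
gen 2: 1,2,1,1
0,0,1,0
3,2,0,1
1,2,2,1
0,1,2,3
gen 3: 1,2,1,1
0,0,1,1
3,2,0,1
1,2,2,1
0,1,2,3
gen 4: 1,2,1,1
0,0,1,2
3,2,0,1
1,2,2,1
0,1,2,3
gen 5: 1,2,1,1
0,0,1,3
3,2,0,1
1,2,2,1
0,1,2,3
gen 6: 1,2,1,2
0,0,2,0
3,2,0,2
1,2,2,1
0,1,2,3
gen 7: 1,2,1,2
0,0,2,1
3,2,0,2
1,2,2,1
0,1,2,3
gen 8: 1,2,1,2
0,0,2,2
3,2,0,2
1,2,2,1
0,1,2,3
gen 9: 1,2,1,2
0,0,2,3
3,2,0,2
1,2,2,1
0,1,2,3
gen 10: 1,2,1,3
0,0,3,0
3,2,0,3
1,2,2,1
0,1,2,3
gen 11: 1,2,1,3
0,0,3,1
3,2,0,3
1,2,2,1
0,1,2,3

31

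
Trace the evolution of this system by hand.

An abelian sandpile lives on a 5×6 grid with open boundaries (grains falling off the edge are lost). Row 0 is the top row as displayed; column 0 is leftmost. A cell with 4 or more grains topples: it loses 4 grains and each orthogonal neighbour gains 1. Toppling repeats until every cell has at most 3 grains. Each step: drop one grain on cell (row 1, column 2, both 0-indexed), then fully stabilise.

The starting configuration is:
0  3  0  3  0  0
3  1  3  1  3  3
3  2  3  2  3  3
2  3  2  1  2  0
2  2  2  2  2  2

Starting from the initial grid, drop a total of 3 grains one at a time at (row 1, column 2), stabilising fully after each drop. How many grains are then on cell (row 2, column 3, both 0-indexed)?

3

k=0  0  3  0  3  0  0
3  1  3  1  3  3
3  2  3  2  3  3
2  3  2  1  2  0
2  2  2  2  2  2
k=1  0  3  1  3  0  0
3  2  1  2  3  3
3  3  0  3  3  3
2  3  3  1  2  0
2  2  2  2  2  2
k=2  0  3  1  3  0  0
3  2  2  2  3  3
3  3  0  3  3  3
2  3  3  1  2  0
2  2  2  2  2  2
k=3  0  3  1  3  0  0
3  2  3  2  3  3
3  3  0  3  3  3
2  3  3  1  2  0
2  2  2  2  2  2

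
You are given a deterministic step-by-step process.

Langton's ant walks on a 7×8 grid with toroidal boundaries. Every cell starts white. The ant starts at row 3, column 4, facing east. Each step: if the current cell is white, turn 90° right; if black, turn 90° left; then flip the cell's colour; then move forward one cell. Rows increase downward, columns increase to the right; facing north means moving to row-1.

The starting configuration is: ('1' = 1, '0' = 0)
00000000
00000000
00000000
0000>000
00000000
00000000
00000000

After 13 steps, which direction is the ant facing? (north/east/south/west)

k=0  00000000
00000000
00000000
0000>000
00000000
00000000
00000000
k=1  00000000
00000000
00000000
00001000
0000v000
00000000
00000000
k=2  00000000
00000000
00000000
00001000
000<1000
00000000
00000000
k=3  00000000
00000000
00000000
000^1000
00011000
00000000
00000000
k=4  00000000
00000000
00000000
0001>000
00011000
00000000
00000000
k=5  00000000
00000000
0000^000
00010000
00011000
00000000
00000000
k=6  00000000
00000000
00001>00
00010000
00011000
00000000
00000000
k=7  00000000
00000000
00001100
00010v00
00011000
00000000
00000000
k=8  00000000
00000000
00001100
0001<100
00011000
00000000
00000000
k=9  00000000
00000000
0000^100
00011100
00011000
00000000
00000000
k=10  00000000
00000000
000<0100
00011100
00011000
00000000
00000000
k=11  00000000
000^0000
00010100
00011100
00011000
00000000
00000000
k=12  00000000
0001>000
00010100
00011100
00011000
00000000
00000000
k=13  00000000
00011000
0001v100
00011100
00011000
00000000
00000000

south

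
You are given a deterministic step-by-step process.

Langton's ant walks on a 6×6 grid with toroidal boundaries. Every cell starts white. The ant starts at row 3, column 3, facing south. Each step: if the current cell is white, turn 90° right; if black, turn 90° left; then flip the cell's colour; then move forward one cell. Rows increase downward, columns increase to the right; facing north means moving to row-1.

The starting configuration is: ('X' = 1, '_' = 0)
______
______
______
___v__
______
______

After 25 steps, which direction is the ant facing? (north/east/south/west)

west

0) ______
______
______
___v__
______
______
1) ______
______
______
__<X__
______
______
2) ______
______
__^___
__XX__
______
______
3) ______
______
__X>__
__XX__
______
______
4) ______
______
__XX__
__Xv__
______
______
5) ______
______
__XX__
__X_>_
______
______
6) ______
______
__XX__
__X_X_
____v_
______
7) ______
______
__XX__
__X_X_
___<X_
______
8) ______
______
__XX__
__X^X_
___XX_
______
9) ______
______
__XX__
__XX>_
___XX_
______
10) ______
______
__XX^_
__XX__
___XX_
______
11) ______
______
__XXX>
__XX__
___XX_
______
12) ______
______
__XXXX
__XX_v
___XX_
______
13) ______
______
__XXXX
__XX<X
___XX_
______
14) ______
______
__XX^X
__XXXX
___XX_
______
15) ______
______
__X<_X
__XXXX
___XX_
______
16) ______
______
__X__X
__XvXX
___XX_
______
17) ______
______
__X__X
__X_>X
___XX_
______
18) ______
______
__X_^X
__X__X
___XX_
______
19) ______
______
__X_X>
__X__X
___XX_
______
20) ______
_____^
__X_X_
__X__X
___XX_
______
21) ______
>____X
__X_X_
__X__X
___XX_
______
22) ______
X____X
v_X_X_
__X__X
___XX_
______
23) ______
X____X
X_X_X<
__X__X
___XX_
______
24) ______
X____^
X_X_XX
__X__X
___XX_
______
25) ______
X___<_
X_X_XX
__X__X
___XX_
______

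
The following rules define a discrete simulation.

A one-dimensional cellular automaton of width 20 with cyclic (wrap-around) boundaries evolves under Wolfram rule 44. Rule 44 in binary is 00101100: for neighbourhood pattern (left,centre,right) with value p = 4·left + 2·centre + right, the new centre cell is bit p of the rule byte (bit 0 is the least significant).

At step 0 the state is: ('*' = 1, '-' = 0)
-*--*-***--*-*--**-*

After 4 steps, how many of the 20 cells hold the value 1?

3

k=0  -*--*-***--*-*--**-*
k=1  **--***----***--*-**
k=2  ----*------*----***-
k=3  ----*------*----*---
k=4  ----*------*----*---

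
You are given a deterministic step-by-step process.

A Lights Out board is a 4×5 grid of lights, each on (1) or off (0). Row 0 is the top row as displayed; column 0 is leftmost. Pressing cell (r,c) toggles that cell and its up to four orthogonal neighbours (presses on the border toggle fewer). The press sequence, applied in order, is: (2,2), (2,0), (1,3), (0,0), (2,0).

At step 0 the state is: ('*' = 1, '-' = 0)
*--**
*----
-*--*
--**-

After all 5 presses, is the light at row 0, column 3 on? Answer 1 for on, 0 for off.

k=0  *--**
*----
-*--*
--**-
k=1  *--**
*-*--
--***
---*-
k=2  *--**
--*--
*****
*--*-
k=3  *---*
---**
***-*
*--*-
k=4  -*--*
*--**
***-*
*--*-
k=5  -*--*
---**
--*-*
---*-

0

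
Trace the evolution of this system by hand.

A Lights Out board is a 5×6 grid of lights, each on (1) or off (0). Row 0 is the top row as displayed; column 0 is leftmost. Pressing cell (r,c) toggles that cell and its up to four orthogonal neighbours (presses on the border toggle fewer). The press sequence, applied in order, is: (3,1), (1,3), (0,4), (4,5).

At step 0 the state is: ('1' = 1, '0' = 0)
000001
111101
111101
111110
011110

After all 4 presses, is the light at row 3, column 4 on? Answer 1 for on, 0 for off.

1

k=0  000001
111101
111101
111110
011110
k=1  000001
111101
101101
000110
001110
k=2  000101
110011
101001
000110
001110
k=3  000010
110001
101001
000110
001110
k=4  000010
110001
101001
000111
001101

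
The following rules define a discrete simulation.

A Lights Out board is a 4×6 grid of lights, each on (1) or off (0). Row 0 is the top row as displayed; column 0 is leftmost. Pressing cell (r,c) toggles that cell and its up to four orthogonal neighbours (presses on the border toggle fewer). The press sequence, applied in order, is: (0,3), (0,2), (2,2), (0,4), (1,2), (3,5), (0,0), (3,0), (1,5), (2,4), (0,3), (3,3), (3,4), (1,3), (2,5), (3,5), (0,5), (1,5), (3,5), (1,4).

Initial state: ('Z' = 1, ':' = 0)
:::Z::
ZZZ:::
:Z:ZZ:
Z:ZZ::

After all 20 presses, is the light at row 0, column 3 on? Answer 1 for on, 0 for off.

gen 0: :::Z::
ZZZ:::
:Z:ZZ:
Z:ZZ::
gen 1: ::Z:Z:
ZZZZ::
:Z:ZZ:
Z:ZZ::
gen 2: :Z:ZZ:
ZZ:Z::
:Z:ZZ:
Z:ZZ::
gen 3: :Z:ZZ:
ZZZZ::
::Z:Z:
Z::Z::
gen 4: :Z:::Z
ZZZZZ:
::Z:Z:
Z::Z::
gen 5: :ZZ::Z
Z:::Z:
::::Z:
Z::Z::
gen 6: :ZZ::Z
Z:::Z:
::::ZZ
Z::ZZZ
gen 7: Z:Z::Z
::::Z:
::::ZZ
Z::ZZZ
gen 8: Z:Z::Z
::::Z:
Z:::ZZ
:Z:ZZZ
gen 9: Z:Z:::
:::::Z
Z:::Z:
:Z:ZZZ
gen 10: Z:Z:::
::::ZZ
Z::Z:Z
:Z:Z:Z
gen 11: Z::ZZ:
:::ZZZ
Z::Z:Z
:Z:Z:Z
gen 12: Z::ZZ:
:::ZZZ
Z::::Z
:ZZ:ZZ
gen 13: Z::ZZ:
:::ZZZ
Z:::ZZ
:ZZZ::
gen 14: Z:::Z:
::Z::Z
Z::ZZZ
:ZZZ::
gen 15: Z:::Z:
::Z:::
Z::Z::
:ZZZ:Z
gen 16: Z:::Z:
::Z:::
Z::Z:Z
:ZZZZ:
gen 17: Z::::Z
::Z::Z
Z::Z:Z
:ZZZZ:
gen 18: Z:::::
::Z:Z:
Z::Z::
:ZZZZ:
gen 19: Z:::::
::Z:Z:
Z::Z:Z
:ZZZ:Z
gen 20: Z:::Z:
::ZZ:Z
Z::ZZZ
:ZZZ:Z

0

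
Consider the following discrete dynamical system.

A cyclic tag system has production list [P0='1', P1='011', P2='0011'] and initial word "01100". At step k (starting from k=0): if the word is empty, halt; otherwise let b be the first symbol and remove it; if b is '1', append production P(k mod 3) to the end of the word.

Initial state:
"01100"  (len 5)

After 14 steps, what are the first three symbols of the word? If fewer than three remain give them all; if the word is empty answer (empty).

t=0: "01100"  (len 5)
t=1: "1100"  (len 4)
t=2: "100011"  (len 6)
t=3: "000110011"  (len 9)
t=4: "00110011"  (len 8)
t=5: "0110011"  (len 7)
t=6: "110011"  (len 6)
t=7: "100111"  (len 6)
t=8: "00111011"  (len 8)
t=9: "0111011"  (len 7)
t=10: "111011"  (len 6)
t=11: "11011011"  (len 8)
t=12: "10110110011"  (len 11)
t=13: "01101100111"  (len 11)
t=14: "1101100111"  (len 10)

110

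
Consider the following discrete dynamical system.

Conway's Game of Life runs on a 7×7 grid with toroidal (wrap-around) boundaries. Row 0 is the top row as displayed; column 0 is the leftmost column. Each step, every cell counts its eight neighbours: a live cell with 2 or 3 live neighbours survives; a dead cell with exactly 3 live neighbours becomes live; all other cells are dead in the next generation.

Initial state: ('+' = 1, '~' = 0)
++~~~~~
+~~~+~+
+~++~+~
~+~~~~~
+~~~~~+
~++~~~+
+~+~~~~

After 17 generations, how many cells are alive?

[0] ++~~~~~
+~~~+~+
+~++~+~
~+~~~~~
+~~~~~+
~++~~~+
+~+~~~~
[1] ~~~~~~~
~~++++~
+~++++~
~++~~~~
~~+~~~+
~~+~~~+
~~+~~~+
[2] ~~+~++~
~++~~++
~~~~~++
+~~~+++
+~++~~~
++++~++
~~~~~~~
[3] ~++++++
++++~~~
~+~~~~~
++~++~~
~~~~~~~
+~~++~+
+~~~~~~
[4] ~~~~+++
~~~~~++
~~~~+~~
+++~~~~
~++~~++
+~~~~~+
~~~~~~~
[5] ~~~~+~+
~~~~~~+
++~~~++
+~++~++
~~+~~+~
++~~~++
+~~~~~~
[6] +~~~~++
~~~~~~~
~++~+~~
~~++~~~
~~++~~~
++~~~+~
~+~~~~~
[7] +~~~~~+
++~~~++
~++~~~~
~~~~+~~
~~~++~~
++~~~~~
~+~~~+~
[8] ~~~~~~~
~~+~~+~
~++~~++
~~+~+~~
~~~++~~
+++~+~~
~+~~~~~
[9] ~~~~~~~
~++~~++
~++~+++
~++~+~~
~~~~++~
+++~+~~
+++~~~~
[10] ~~~~~~+
~++++~+
~~~~+~+
+++~~~+
+~~~++~
+~+~+++
+~++~~~
[11] ~~~~+++
~~+++~+
~~~~+~+
~+~++~~
~~+~+~~
+~+~~~~
+~+++~~
[12] ++~~~~+
+~~~~~+
+~~~~~~
~~+~+~~
~~+~+~~
~~+~+~~
+~+~+~~
[13] ~~~~~+~
~~~~~~~
++~~~~+
~+~~~~~
~++~++~
~~+~++~
+~+~~++
[14] ~~~~~+~
+~~~~~+
++~~~~~
~~~~~++
~++~++~
+~+~~~~
~+~+~~~
[15] +~~~~~+
++~~~~+
~+~~~+~
~~+~+++
++++++~
+~~~+~~
~++~~~~
[16] ~~+~~~+
~+~~~+~
~++~+~~
~~~~~~~
+~+~~~~
+~~~+++
~+~~~~+
[17] ~++~~++
++~+~+~
~++~~~~
~~++~~~
++~~~+~
~~~~~+~
~+~~~~~

17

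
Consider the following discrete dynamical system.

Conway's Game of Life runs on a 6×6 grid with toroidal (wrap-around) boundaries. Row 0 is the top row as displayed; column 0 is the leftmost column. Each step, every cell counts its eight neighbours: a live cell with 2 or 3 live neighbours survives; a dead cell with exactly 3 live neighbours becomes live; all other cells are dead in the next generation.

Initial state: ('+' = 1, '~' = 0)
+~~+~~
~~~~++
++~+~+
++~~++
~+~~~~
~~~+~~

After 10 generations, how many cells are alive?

9

0) +~~+~~
~~~~++
++~+~+
++~~++
~+~~~~
~~~+~~
1) ~~~+~+
~+++~~
~+++~~
~~~~+~
~++~++
~~+~~~
2) ~+~++~
++~~~~
~+~~+~
+~~~++
~++~++
+++~~+
3) ~~~++~
++~+++
~+~~+~
~~+~~~
~~+~~~
~~~~~~
4) +~++~~
++~~~~
~+~~+~
~+++~~
~~~~~~
~~~+~~
5) +~++~~
+~~+~+
~~~+~~
~+++~~
~~~+~~
~~++~~
6) +~~~~+
++~+~+
++~+~~
~~~++~
~+~~+~
~+~~+~
7) ~~+~~~
~~~~~~
~+~+~~
++~+++
~~+~++
~+~~+~
8) ~~~~~~
~~+~~~
~+~+~+
~+~~~~
~~+~~~
~++~++
9) ~+++~~
~~+~~~
++~~~~
++~~~~
+~++~~
~+++~~
10) ~~~~~~
+~~+~~
+~+~~~
~~~~~+
+~~+~~
+~~~+~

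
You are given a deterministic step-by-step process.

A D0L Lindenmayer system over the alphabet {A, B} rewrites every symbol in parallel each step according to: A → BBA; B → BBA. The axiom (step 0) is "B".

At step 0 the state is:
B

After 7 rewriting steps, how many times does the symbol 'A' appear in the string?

k=0  B
k=1  BBA
k=2  BBABBABBA
k=3  BBABBABBABBABBABBABBABBABBA
k=4  BBABBABBABBABBABBABBABBABBABBABBABBABBABBABBABBABBABBABBABBABBABBABBABBABBABBABBA
k=5  BBABBABBABBABBABBABBABBABBABBABBABBABBABBABBABBABBABBABBAB…ABBABBABBABBABBABBABBABBABBABBABBABBABBABBABBABBABBABBABBA  (len 243)
k=6  BBABBABBABBABBABBABBABBABBABBABBABBABBABBABBABBABBABBABBAB…ABBABBABBABBABBABBABBABBABBABBABBABBABBABBABBABBABBABBABBA  (len 729)
k=7  BBABBABBABBABBABBABBABBABBABBABBABBABBABBABBABBABBABBABBAB…ABBABBABBABBABBABBABBABBABBABBABBABBABBABBABBABBABBABBABBA  (len 2187)

729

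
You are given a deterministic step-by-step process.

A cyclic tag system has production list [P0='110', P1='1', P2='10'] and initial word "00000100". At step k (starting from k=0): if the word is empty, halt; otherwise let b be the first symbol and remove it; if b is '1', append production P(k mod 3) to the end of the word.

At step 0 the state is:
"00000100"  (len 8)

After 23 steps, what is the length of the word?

0) "00000100"  (len 8)
1) "0000100"  (len 7)
2) "000100"  (len 6)
3) "00100"  (len 5)
4) "0100"  (len 4)
5) "100"  (len 3)
6) "0010"  (len 4)
7) "010"  (len 3)
8) "10"  (len 2)
9) "010"  (len 3)
10) "10"  (len 2)
11) "01"  (len 2)
12) "1"  (len 1)
13) "110"  (len 3)
14) "101"  (len 3)
15) "0110"  (len 4)
16) "110"  (len 3)
17) "101"  (len 3)
18) "0110"  (len 4)
19) "110"  (len 3)
20) "101"  (len 3)
21) "0110"  (len 4)
22) "110"  (len 3)
23) "101"  (len 3)

3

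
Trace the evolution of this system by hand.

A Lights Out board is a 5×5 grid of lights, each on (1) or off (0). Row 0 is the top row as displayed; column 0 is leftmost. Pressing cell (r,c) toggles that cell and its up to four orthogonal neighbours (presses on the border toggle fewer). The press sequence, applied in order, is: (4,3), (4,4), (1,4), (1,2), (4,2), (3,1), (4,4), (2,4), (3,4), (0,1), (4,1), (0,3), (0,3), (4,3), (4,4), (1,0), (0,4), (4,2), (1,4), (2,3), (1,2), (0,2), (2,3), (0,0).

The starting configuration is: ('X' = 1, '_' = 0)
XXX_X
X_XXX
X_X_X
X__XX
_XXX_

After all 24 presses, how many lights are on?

t=0: XXX_X
X_XXX
X_X_X
X__XX
_XXX_
t=1: XXX_X
X_XXX
X_X_X
X___X
_X__X
t=2: XXX_X
X_XXX
X_X_X
X____
_X_X_
t=3: XXX__
X_X__
X_X__
X____
_X_X_
t=4: XX___
XX_X_
X____
X____
_X_X_
t=5: XX___
XX_X_
X____
X_X__
__X__
t=6: XX___
XX_X_
XX___
_X___
_XX__
t=7: XX___
XX_X_
XX___
_X__X
_XXXX
t=8: XX___
XX_XX
XX_XX
_X___
_XXXX
t=9: XX___
XX_XX
XX_X_
_X_XX
_XXX_
t=10: __X__
X__XX
XX_X_
_X_XX
_XXX_
t=11: __X__
X__XX
XX_X_
___XX
X__X_
t=12: ___XX
X___X
XX_X_
___XX
X__X_
t=13: __X__
X__XX
XX_X_
___XX
X__X_
t=14: __X__
X__XX
XX_X_
____X
X_X_X
t=15: __X__
X__XX
XX_X_
_____
X_XX_
t=16: X_X__
_X_XX
_X_X_
_____
X_XX_
t=17: X_XXX
_X_X_
_X_X_
_____
X_XX_
t=18: X_XXX
_X_X_
_X_X_
__X__
XX___
t=19: X_XX_
_X__X
_X_XX
__X__
XX___
t=20: X_XX_
_X_XX
_XX__
__XX_
XX___
t=21: X__X_
__X_X
_X___
__XX_
XX___
t=22: XXX__
____X
_X___
__XX_
XX___
t=23: XXX__
___XX
_XXXX
__X__
XX___
t=24: __X__
X__XX
_XXXX
__X__
XX___

11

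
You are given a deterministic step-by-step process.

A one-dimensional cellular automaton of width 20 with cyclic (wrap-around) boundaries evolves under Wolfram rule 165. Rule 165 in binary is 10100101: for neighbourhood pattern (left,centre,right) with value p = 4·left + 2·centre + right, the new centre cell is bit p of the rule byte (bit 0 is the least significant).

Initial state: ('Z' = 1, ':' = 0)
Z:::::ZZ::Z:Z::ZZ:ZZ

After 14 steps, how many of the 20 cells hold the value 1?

10

0) Z:::::ZZ::Z:Z::ZZ:ZZ
1) ::ZZZ:::::ZZZ::::Z:Z
2) :::Z::ZZZ::Z::ZZ:ZZZ
3) :Z:Z:::Z:::Z::::Z:Z:
4) :ZZZ:Z:Z:Z:Z:ZZ:ZZZ:
5) ::Z:ZZZZZZZZZ::Z:Z::
6) Z:ZZ:ZZZZZZZ:::ZZZ:Z
7) :Z::Z:ZZZZZ::Z::Z:Z:
8) :Z::ZZ:ZZZ:::Z::ZZZ:
9) :Z::::Z:Z::Z:Z:::Z::
10) :Z:ZZ:ZZZ::ZZZ:Z:Z:Z
11) ZZZ::Z:Z::::Z:ZZZZZZ
12) ZZ:::ZZZ:ZZ:ZZ:ZZZZZ
13) Z::Z::Z:Z::Z::Z:ZZZZ
14) :::Z::ZZZ::Z::ZZ:ZZZ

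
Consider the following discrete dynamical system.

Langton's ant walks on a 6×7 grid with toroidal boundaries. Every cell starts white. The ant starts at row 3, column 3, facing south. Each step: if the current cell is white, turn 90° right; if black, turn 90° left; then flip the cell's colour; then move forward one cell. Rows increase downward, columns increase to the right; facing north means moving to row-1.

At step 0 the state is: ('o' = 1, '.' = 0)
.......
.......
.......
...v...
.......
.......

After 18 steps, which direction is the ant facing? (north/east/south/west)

north

step 0: .......
.......
.......
...v...
.......
.......
step 1: .......
.......
.......
..<o...
.......
.......
step 2: .......
.......
..^....
..oo...
.......
.......
step 3: .......
.......
..o>...
..oo...
.......
.......
step 4: .......
.......
..oo...
..ov...
.......
.......
step 5: .......
.......
..oo...
..o.>..
.......
.......
step 6: .......
.......
..oo...
..o.o..
....v..
.......
step 7: .......
.......
..oo...
..o.o..
...<o..
.......
step 8: .......
.......
..oo...
..o^o..
...oo..
.......
step 9: .......
.......
..oo...
..oo>..
...oo..
.......
step 10: .......
.......
..oo^..
..oo...
...oo..
.......
step 11: .......
.......
..ooo>.
..oo...
...oo..
.......
step 12: .......
.......
..oooo.
..oo.v.
...oo..
.......
step 13: .......
.......
..oooo.
..oo<o.
...oo..
.......
step 14: .......
.......
..oo^o.
..oooo.
...oo..
.......
step 15: .......
.......
..o<.o.
..oooo.
...oo..
.......
step 16: .......
.......
..o..o.
..ovoo.
...oo..
.......
step 17: .......
.......
..o..o.
..o.>o.
...oo..
.......
step 18: .......
.......
..o.^o.
..o..o.
...oo..
.......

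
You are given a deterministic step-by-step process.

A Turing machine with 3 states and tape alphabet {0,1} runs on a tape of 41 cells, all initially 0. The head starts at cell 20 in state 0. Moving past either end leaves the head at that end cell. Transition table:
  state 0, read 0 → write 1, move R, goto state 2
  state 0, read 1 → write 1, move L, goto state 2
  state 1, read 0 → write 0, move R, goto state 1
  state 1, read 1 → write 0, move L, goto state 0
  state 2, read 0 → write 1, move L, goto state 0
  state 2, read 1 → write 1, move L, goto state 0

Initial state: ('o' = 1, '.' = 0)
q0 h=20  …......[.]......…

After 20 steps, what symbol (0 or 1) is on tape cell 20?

[0] q0 h=20  …......[.]......…
[1] q2 h=21  ….....o[.]......…
[2] q0 h=20  …......[o]o.....…
[3] q2 h=19  …......[.]oo....…
[4] q0 h=18  …......[.]ooo...…
[5] q2 h=19  ….....o[o]oo....…
[6] q0 h=18  …......[o]ooo...…
[7] q2 h=17  …......[.]oooo..…
[8] q0 h=16  …......[.]ooooo.…
[9] q2 h=17  ….....o[o]oooo..…
[10] q0 h=16  …......[o]ooooo.…
[11] q2 h=15  …......[.]oooooo…
[12] q0 h=14  …......[.]oooooo…
[13] q2 h=15  ….....o[o]oooooo…
[14] q0 h=14  …......[o]oooooo…
[15] q2 h=13  …......[.]oooooo…
[16] q0 h=12  …......[.]oooooo…
[17] q2 h=13  ….....o[o]oooooo…
[18] q0 h=12  …......[o]oooooo…
[19] q2 h=11  …......[.]oooooo…
[20] q0 h=10  …......[.]oooooo…

1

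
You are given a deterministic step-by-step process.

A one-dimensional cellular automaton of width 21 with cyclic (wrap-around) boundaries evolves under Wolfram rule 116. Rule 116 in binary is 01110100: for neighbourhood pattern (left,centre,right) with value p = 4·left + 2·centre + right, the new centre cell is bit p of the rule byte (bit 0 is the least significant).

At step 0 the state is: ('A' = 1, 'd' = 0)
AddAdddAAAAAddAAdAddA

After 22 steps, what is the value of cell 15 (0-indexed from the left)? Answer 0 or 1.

0

step 0: AddAdddAAAAAddAAdAddA
step 1: AAdAAddddddAAddAAAAdd
step 2: dAAdAAddddddAAddddAAd
step 3: ddAAdAAddddddAAddddAA
step 4: AddAAdAAddddddAAddddA
step 5: AAddAAdAAddddddAAdddd
step 6: dAAddAAdAAddddddAAddd
step 7: ddAAddAAdAAddddddAAdd
step 8: dddAAddAAdAAddddddAAd
step 9: ddddAAddAAdAAddddddAA
step 10: AddddAAddAAdAAddddddA
step 11: AAddddAAddAAdAAdddddd
step 12: dAAddddAAddAAdAAddddd
step 13: ddAAddddAAddAAdAAdddd
step 14: dddAAddddAAddAAdAAddd
step 15: ddddAAddddAAddAAdAAdd
step 16: dddddAAddddAAddAAdAAd
step 17: ddddddAAddddAAddAAdAA
step 18: AddddddAAddddAAddAAdA
step 19: AAddddddAAddddAAddAAd
step 20: dAAddddddAAddddAAddAA
step 21: AdAAddddddAAddddAAddA
step 22: AAdAAddddddAAddddAAdd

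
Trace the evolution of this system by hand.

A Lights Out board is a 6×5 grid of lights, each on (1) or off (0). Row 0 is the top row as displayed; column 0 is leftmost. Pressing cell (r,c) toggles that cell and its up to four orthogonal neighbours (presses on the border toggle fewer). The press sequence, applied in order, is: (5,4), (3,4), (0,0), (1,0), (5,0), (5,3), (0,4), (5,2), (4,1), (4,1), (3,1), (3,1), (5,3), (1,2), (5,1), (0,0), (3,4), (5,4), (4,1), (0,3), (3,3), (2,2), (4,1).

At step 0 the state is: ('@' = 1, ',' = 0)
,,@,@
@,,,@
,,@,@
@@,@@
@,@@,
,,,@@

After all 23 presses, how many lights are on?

12

t=0: ,,@,@
@,,,@
,,@,@
@@,@@
@,@@,
,,,@@
t=1: ,,@,@
@,,,@
,,@,@
@@,@@
@,@@@
,,,,,
t=2: ,,@,@
@,,,@
,,@,,
@@,,,
@,@@,
,,,,,
t=3: @@@,@
,,,,@
,,@,,
@@,,,
@,@@,
,,,,,
t=4: ,@@,@
@@,,@
@,@,,
@@,,,
@,@@,
,,,,,
t=5: ,@@,@
@@,,@
@,@,,
@@,,,
,,@@,
@@,,,
t=6: ,@@,@
@@,,@
@,@,,
@@,,,
,,@,,
@@@@@
t=7: ,@@@,
@@,,,
@,@,,
@@,,,
,,@,,
@@@@@
t=8: ,@@@,
@@,,,
@,@,,
@@,,,
,,,,,
@,,,@
t=9: ,@@@,
@@,,,
@,@,,
@,,,,
@@@,,
@@,,@
t=10: ,@@@,
@@,,,
@,@,,
@@,,,
,,,,,
@,,,@
t=11: ,@@@,
@@,,,
@@@,,
,,@,,
,@,,,
@,,,@
t=12: ,@@@,
@@,,,
@,@,,
@@,,,
,,,,,
@,,,@
t=13: ,@@@,
@@,,,
@,@,,
@@,,,
,,,@,
@,@@,
t=14: ,@,@,
@,@@,
@,,,,
@@,,,
,,,@,
@,@@,
t=15: ,@,@,
@,@@,
@,,,,
@@,,,
,@,@,
,@,@,
t=16: @,,@,
,,@@,
@,,,,
@@,,,
,@,@,
,@,@,
t=17: @,,@,
,,@@,
@,,,@
@@,@@
,@,@@
,@,@,
t=18: @,,@,
,,@@,
@,,,@
@@,@@
,@,@,
,@,,@
t=19: @,,@,
,,@@,
@,,,@
@,,@@
@,@@,
,,,,@
t=20: @,@,@
,,@,,
@,,,@
@,,@@
@,@@,
,,,,@
t=21: @,@,@
,,@,,
@,,@@
@,@,,
@,@,,
,,,,@
t=22: @,@,@
,,,,,
@@@,@
@,,,,
@,@,,
,,,,@
t=23: @,@,@
,,,,,
@@@,@
@@,,,
,@,,,
,@,,@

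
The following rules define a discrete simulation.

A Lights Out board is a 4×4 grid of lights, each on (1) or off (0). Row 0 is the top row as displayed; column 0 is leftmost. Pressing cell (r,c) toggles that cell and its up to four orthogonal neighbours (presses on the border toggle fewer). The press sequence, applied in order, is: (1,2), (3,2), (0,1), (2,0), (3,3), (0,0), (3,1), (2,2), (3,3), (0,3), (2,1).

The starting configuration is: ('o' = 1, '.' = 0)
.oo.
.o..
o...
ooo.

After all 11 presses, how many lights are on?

gen 0: .oo.
.o..
o...
ooo.
gen 1: .o..
..oo
o.o.
ooo.
gen 2: .o..
..oo
o...
o..o
gen 3: o.o.
.ooo
o...
o..o
gen 4: o.o.
oooo
.o..
...o
gen 5: o.o.
oooo
.o.o
..o.
gen 6: .oo.
.ooo
.o.o
..o.
gen 7: .oo.
.ooo
...o
oo..
gen 8: .oo.
.o.o
.oo.
ooo.
gen 9: .oo.
.o.o
.ooo
oo.o
gen 10: .o.o
.o..
.ooo
oo.o
gen 11: .o.o
....
o..o
o..o

6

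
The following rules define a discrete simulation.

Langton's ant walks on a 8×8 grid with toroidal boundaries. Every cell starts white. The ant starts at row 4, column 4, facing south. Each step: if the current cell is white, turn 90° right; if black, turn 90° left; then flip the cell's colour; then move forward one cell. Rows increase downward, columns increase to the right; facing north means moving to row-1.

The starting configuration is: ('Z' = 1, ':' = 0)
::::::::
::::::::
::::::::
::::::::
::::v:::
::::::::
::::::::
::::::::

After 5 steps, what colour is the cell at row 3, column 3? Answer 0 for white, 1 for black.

1

t=0: ::::::::
::::::::
::::::::
::::::::
::::v:::
::::::::
::::::::
::::::::
t=1: ::::::::
::::::::
::::::::
::::::::
:::<Z:::
::::::::
::::::::
::::::::
t=2: ::::::::
::::::::
::::::::
:::^::::
:::ZZ:::
::::::::
::::::::
::::::::
t=3: ::::::::
::::::::
::::::::
:::Z>:::
:::ZZ:::
::::::::
::::::::
::::::::
t=4: ::::::::
::::::::
::::::::
:::ZZ:::
:::Zv:::
::::::::
::::::::
::::::::
t=5: ::::::::
::::::::
::::::::
:::ZZ:::
:::Z:>::
::::::::
::::::::
::::::::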